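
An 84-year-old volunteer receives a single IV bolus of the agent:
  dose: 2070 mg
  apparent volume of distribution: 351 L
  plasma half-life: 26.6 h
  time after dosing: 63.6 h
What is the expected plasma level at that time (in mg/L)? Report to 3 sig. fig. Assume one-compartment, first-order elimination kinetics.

C₀ = Dose / Vd = 2070 / 351 = 5.897 mg/L
k = ln2 / t½ = 0.693147 / 26.6 = 0.02606 h⁻¹
C = C₀ · e^(−k·t) = 5.897 × e^(−0.02606 × 63.6)
  = 5.897 × 0.1906 = 1.124 mg/L

1.12 mg/L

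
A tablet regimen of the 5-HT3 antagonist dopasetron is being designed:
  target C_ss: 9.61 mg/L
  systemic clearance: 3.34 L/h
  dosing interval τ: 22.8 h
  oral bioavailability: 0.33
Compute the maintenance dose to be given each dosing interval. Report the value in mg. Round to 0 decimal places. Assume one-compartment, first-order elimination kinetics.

2218 mg

At steady state, F × (Dose/τ) = Css × CL.
Dose = Css × CL × τ / F = 9.61 × 3.340 × 22.8 / 0.33 = 2218 mg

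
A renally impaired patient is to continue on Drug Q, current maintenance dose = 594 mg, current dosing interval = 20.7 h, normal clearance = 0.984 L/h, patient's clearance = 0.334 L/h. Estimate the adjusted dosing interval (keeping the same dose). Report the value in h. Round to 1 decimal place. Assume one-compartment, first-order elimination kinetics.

61.0 h

To keep the same average steady-state level, dosing rate must scale with clearance.
CL ratio = 0.334 / 0.984 = 0.3394
New interval (same dose) = 20.7 / 0.3394 = 60.99 h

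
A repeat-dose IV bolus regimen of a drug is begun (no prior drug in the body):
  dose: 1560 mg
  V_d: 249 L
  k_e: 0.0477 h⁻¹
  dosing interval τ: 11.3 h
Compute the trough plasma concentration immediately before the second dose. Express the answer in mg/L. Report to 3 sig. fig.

3.65 mg/L

C₀ per dose = Dose / Vd = 1560 / 249 = 6.265 mg/L
Fraction remaining after one interval: r = e^(−kτ) = e^(−0.04770 × 11.3) = 0.5833
Before dose 2, 1 dose has been given (aged 1τ).
C_trough = C₀ × r = 6.265 × 0.5833 = 3.654 mg/L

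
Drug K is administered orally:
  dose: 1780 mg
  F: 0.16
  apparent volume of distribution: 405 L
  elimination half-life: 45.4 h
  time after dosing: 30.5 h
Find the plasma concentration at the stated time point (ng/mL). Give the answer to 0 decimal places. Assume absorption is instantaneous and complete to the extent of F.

Amount reaching circulation = F × Dose = 0.16 × 1780 = 284.8 mg
C₀ = F·Dose / Vd = 284.8 / 405 = 0.7032 mg/L
k = ln2 / t½ = 0.693147 / 45.4 = 0.01527 h⁻¹
C = C₀ · e^(−k·t) = 0.7032 × e^(−0.01527 × 30.5)
  = 0.7032 × 0.6277 = 0.4414 mg/L
Convert: 0.4414 mg/L × 1000 = 441.4 ng/mL

441 ng/mL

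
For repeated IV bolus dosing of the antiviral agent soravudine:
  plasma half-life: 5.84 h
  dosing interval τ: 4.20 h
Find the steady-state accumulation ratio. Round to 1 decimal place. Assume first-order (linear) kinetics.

k = ln2 / t½ = 0.693147 / 5.84 = 0.1187 h⁻¹
e^(−kτ) = e^(−0.1187 × 4.20) = 0.6074
Accumulation ratio R = 1 / (1 − e^(−kτ)) = 1 / (1 − 0.6074) = 2.547

2.5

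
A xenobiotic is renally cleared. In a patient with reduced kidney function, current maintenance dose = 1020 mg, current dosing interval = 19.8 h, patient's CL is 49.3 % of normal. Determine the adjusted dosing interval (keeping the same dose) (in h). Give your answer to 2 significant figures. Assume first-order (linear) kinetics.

To keep the same average steady-state level, dosing rate must scale with clearance.
CL ratio = 49.3 / 100 = 0.4930
New interval (same dose) = 19.8 / 0.4930 = 40.16 h

40 h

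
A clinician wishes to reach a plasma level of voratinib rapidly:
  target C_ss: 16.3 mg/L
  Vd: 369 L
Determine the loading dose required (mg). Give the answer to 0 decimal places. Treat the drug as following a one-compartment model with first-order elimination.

LD = Css × Vd = 16.3 × 369 = 6015 mg

6015 mg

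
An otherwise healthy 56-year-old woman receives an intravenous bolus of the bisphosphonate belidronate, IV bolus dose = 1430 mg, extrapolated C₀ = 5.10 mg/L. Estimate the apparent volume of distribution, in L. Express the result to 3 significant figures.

280 L

Vd = Dose / C₀ = 1430 / 5.10 = 280.4 L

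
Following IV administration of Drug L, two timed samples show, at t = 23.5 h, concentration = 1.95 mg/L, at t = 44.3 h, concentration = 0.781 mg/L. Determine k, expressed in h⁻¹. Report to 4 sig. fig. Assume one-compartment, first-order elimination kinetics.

k = ln(C₁/C₂) / (t₂ − t₁) = ln(1.95/0.781) / (44.3 − 23.5)
  = 0.9150 / 20.80 = 0.04399 h⁻¹

0.04399 h⁻¹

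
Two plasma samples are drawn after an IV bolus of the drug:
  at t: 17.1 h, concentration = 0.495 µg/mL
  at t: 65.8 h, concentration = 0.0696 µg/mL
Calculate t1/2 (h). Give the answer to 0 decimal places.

17 h

k = ln(C₁/C₂) / (t₂ − t₁) = ln(0.495/0.0696) / (65.8 − 17.1)
  = 1.962 / 48.70 = 0.04029 h⁻¹
t½ = ln2 / k = 0.693147 / 0.04029 = 17.20 h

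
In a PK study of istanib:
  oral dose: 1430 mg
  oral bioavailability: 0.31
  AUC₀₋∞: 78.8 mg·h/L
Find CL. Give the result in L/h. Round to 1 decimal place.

CL = F·Dose / AUC = 0.31 × 1430 / 78.8 = 5.626 L/h

5.6 L/h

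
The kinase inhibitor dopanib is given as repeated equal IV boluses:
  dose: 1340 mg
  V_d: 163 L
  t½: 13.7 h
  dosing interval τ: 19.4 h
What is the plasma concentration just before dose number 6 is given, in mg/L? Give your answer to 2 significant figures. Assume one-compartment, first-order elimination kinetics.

C₀ per dose = Dose / Vd = 1340 / 163 = 8.221 mg/L
k = ln2 / t½ = 0.693147 / 13.7 = 0.05059 h⁻¹
Fraction remaining after one interval: r = e^(−kτ) = e^(−0.05059 × 19.4) = 0.3748
Before dose 6, 5 doses have been given (aged 1τ, 2τ, 3τ, 4τ, 5τ).
C_trough = C₀ × (r + r² + … + r^5) = C₀ × r(1−r^5)/(1−r)
        = 8.221 × 0.3748 × (1 − 0.007396) / (1 − 0.3748) = 4.892 mg/L

4.9 mg/L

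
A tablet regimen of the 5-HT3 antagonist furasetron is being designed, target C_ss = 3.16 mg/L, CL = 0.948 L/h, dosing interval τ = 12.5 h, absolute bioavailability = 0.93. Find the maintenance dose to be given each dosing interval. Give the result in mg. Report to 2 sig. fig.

At steady state, F × (Dose/τ) = Css × CL.
Dose = Css × CL × τ / F = 3.16 × 0.9480 × 12.5 / 0.93 = 40.26 mg

40 mg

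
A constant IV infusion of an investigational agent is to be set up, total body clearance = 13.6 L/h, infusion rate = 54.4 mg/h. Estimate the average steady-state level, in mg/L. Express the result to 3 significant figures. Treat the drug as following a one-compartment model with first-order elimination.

4.00 mg/L

At steady state Css = R₀ / CL = 54.4 / 13.60 = 4.000 mg/L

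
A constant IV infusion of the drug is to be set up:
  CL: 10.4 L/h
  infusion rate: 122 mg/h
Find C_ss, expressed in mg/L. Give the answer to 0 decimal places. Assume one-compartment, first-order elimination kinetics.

At steady state Css = R₀ / CL = 122 / 10.40 = 11.73 mg/L

12 mg/L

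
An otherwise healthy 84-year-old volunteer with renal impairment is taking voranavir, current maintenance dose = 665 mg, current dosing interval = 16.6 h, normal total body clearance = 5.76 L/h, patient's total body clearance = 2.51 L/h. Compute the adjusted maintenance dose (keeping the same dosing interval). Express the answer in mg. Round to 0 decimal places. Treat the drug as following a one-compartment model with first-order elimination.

To keep the same average steady-state level, dosing rate must scale with clearance.
CL ratio = 2.51 / 5.76 = 0.4358
New dose (same interval) = 665 × 0.4358 = 289.8 mg

290 mg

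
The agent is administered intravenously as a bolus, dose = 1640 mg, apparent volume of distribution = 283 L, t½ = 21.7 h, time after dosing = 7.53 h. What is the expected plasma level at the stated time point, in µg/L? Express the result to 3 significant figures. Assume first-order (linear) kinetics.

4560 µg/L

C₀ = Dose / Vd = 1640 / 283 = 5.795 mg/L
k = ln2 / t½ = 0.693147 / 21.7 = 0.03194 h⁻¹
C = C₀ · e^(−k·t) = 5.795 × e^(−0.03194 × 7.53)
  = 5.795 × 0.7862 = 4.556 mg/L
Convert: 4.556 mg/L × 1000 = 4556 µg/L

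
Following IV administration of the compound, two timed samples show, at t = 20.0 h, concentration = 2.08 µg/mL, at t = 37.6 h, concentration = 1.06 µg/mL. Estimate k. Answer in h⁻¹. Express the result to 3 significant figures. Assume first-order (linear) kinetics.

0.0383 h⁻¹

k = ln(C₁/C₂) / (t₂ − t₁) = ln(2.08/1.06) / (37.6 − 20.0)
  = 0.6741 / 17.60 = 0.03830 h⁻¹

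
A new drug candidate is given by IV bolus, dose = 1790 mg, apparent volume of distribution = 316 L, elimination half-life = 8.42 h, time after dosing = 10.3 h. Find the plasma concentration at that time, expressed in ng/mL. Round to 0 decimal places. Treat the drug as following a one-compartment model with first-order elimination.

2426 ng/mL

C₀ = Dose / Vd = 1790 / 316 = 5.665 mg/L
k = ln2 / t½ = 0.693147 / 8.42 = 0.08232 h⁻¹
C = C₀ · e^(−k·t) = 5.665 × e^(−0.08232 × 10.3)
  = 5.665 × 0.4283 = 2.426 mg/L
Convert: 2.426 mg/L × 1000 = 2426 ng/mL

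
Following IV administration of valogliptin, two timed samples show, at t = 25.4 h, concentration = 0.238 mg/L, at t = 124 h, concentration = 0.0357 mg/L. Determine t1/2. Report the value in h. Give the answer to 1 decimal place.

k = ln(C₁/C₂) / (t₂ − t₁) = ln(0.238/0.0357) / (124 − 25.4)
  = 1.897 / 98.60 = 0.01924 h⁻¹
t½ = ln2 / k = 0.693147 / 0.01924 = 36.03 h

36.0 h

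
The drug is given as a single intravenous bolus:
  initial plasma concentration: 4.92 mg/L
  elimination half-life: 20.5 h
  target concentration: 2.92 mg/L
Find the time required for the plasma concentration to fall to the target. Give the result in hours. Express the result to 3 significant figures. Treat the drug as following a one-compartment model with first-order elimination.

15.4 h

k = ln2 / t½ = 0.693147 / 20.5 = 0.03381 h⁻¹
t = ln(C₀ / C) / k = ln(4.920 / 2.92) / 0.03381
  = ln(1.685) / 0.03381 = 0.5218 / 0.03381 = 15.43 h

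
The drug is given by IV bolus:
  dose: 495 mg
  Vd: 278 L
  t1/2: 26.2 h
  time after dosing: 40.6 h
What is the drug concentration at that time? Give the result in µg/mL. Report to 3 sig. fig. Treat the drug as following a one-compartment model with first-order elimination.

0.608 µg/mL

C₀ = Dose / Vd = 495.0 / 278 = 1.781 mg/L
k = ln2 / t½ = 0.693147 / 26.2 = 0.02646 h⁻¹
C = C₀ · e^(−k·t) = 1.781 × e^(−0.02646 × 40.6)
  = 1.781 × 0.3415 = 0.6082 mg/L
(0.6082 mg/L = 0.6082 µg/mL)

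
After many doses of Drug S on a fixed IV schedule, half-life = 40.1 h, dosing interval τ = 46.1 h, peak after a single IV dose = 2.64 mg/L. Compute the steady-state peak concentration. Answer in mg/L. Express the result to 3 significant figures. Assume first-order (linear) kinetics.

4.81 mg/L

k = ln2 / t½ = 0.693147 / 40.1 = 0.01729 h⁻¹
e^(−kτ) = e^(−0.01729 × 46.1) = 0.4506
Accumulation ratio R = 1 / (1 − e^(−kτ)) = 1 / (1 − 0.4506) = 1.820
Steady-state peak = C₀ × R = 2.64 × 1.820 = 4.805 mg/L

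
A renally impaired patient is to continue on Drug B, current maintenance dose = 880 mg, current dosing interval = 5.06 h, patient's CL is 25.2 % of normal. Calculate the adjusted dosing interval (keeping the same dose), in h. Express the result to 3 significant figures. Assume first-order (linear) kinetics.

20.1 h

To keep the same average steady-state level, dosing rate must scale with clearance.
CL ratio = 25.2 / 100 = 0.2520
New interval (same dose) = 5.06 / 0.2520 = 20.08 h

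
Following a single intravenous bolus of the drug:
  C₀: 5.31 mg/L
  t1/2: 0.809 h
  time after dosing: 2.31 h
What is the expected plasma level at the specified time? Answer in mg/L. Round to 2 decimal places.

k = ln2 / t½ = 0.693147 / 0.809 = 0.8568 h⁻¹
C = C₀ · e^(−k·t) = 5.310 × e^(−0.8568 × 2.31)
  = 5.310 × 0.1382 = 0.7338 mg/L

0.73 mg/L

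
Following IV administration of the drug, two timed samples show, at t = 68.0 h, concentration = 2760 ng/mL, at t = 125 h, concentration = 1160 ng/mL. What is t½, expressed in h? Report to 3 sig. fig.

45.6 h

k = ln(C₁/C₂) / (t₂ − t₁) = ln(2760/1160) / (125 − 68.0)
  = 0.8668 / 57.00 = 0.01521 h⁻¹
t½ = ln2 / k = 0.693147 / 0.01521 = 45.57 h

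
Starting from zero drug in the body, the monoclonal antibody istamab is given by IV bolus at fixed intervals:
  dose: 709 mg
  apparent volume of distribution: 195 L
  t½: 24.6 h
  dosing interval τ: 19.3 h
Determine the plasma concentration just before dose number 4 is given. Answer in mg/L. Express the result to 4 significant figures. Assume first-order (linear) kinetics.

4.047 mg/L

C₀ per dose = Dose / Vd = 709 / 195 = 3.636 mg/L
k = ln2 / t½ = 0.693147 / 24.6 = 0.02818 h⁻¹
Fraction remaining after one interval: r = e^(−kτ) = e^(−0.02818 × 19.3) = 0.5805
Before dose 4, 3 doses have been given (aged 1τ, 2τ, 3τ).
C_trough = C₀ × (r + r² + … + r^3) = C₀ × r(1−r^3)/(1−r)
        = 3.636 × 0.5805 × (1 − 0.1956) / (1 − 0.5805) = 4.047 mg/L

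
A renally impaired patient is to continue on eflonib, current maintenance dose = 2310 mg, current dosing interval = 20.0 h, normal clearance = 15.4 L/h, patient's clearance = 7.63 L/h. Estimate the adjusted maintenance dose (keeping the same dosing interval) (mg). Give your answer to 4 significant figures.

To keep the same average steady-state level, dosing rate must scale with clearance.
CL ratio = 7.63 / 15.4 = 0.4955
New dose (same interval) = 2310 × 0.4955 = 1145 mg

1145 mg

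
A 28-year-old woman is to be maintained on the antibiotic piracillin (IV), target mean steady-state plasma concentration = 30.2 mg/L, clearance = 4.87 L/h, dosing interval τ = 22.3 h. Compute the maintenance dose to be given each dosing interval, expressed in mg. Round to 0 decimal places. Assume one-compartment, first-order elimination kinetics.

At steady state, Dose/τ = Css × CL.
Dose = Css × CL × τ = 30.2 × 4.870 × 22.3 = 3280 mg

3280 mg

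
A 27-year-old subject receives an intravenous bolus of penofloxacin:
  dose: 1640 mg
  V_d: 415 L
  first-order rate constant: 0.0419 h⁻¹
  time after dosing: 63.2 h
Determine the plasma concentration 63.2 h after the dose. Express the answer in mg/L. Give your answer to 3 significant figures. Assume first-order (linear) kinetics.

0.280 mg/L

C₀ = Dose / Vd = 1640 / 415 = 3.952 mg/L
C = C₀ · e^(−k·t) = 3.952 × e^(−0.04190 × 63.2)
  = 3.952 × 0.07079 = 0.2798 mg/L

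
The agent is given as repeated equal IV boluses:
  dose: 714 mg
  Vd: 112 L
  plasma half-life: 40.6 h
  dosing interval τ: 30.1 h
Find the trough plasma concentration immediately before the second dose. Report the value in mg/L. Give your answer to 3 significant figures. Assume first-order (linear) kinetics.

C₀ per dose = Dose / Vd = 714 / 112 = 6.375 mg/L
k = ln2 / t½ = 0.693147 / 40.6 = 0.01707 h⁻¹
Fraction remaining after one interval: r = e^(−kτ) = e^(−0.01707 × 30.1) = 0.5982
Before dose 2, 1 dose has been given (aged 1τ).
C_trough = C₀ × r = 6.375 × 0.5982 = 3.814 mg/L

3.81 mg/L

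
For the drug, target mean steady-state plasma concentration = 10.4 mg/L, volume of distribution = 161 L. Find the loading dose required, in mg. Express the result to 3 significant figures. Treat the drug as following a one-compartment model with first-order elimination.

LD = Css × Vd = 10.4 × 161 = 1674 mg

1670 mg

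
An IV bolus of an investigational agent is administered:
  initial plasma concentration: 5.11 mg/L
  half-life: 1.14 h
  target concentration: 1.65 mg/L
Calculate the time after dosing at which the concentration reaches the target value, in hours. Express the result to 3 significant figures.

1.86 h

k = ln2 / t½ = 0.693147 / 1.14 = 0.6080 h⁻¹
t = ln(C₀ / C) / k = ln(5.110 / 1.65) / 0.6080
  = ln(3.097) / 0.6080 = 1.130 / 0.6080 = 1.859 h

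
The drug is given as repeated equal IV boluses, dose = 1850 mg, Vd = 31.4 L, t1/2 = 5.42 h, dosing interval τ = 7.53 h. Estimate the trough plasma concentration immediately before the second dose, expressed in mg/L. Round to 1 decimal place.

C₀ per dose = Dose / Vd = 1850 / 31.4 = 58.92 mg/L
k = ln2 / t½ = 0.693147 / 5.42 = 0.1279 h⁻¹
Fraction remaining after one interval: r = e^(−kτ) = e^(−0.1279 × 7.53) = 0.3817
Before dose 2, 1 dose has been given (aged 1τ).
C_trough = C₀ × r = 58.92 × 0.3817 = 22.49 mg/L

22.5 mg/L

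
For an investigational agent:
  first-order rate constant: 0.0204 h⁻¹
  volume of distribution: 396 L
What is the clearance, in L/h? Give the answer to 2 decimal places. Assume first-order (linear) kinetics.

CL = k × Vd = 0.0204 × 396 = 8.078 L/h

8.08 L/h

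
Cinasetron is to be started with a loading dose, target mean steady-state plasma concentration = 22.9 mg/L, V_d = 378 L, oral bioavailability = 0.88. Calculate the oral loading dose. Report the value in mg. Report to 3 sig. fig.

9840 mg

LD = Css × Vd / F = 22.9 × 378 / 0.88 = 9837 mg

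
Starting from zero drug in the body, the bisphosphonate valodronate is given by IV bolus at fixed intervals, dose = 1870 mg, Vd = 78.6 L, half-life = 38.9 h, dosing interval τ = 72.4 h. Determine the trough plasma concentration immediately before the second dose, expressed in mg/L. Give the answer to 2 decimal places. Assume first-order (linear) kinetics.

6.55 mg/L

C₀ per dose = Dose / Vd = 1870 / 78.6 = 23.79 mg/L
k = ln2 / t½ = 0.693147 / 38.9 = 0.01782 h⁻¹
Fraction remaining after one interval: r = e^(−kτ) = e^(−0.01782 × 72.4) = 0.2752
Before dose 2, 1 dose has been given (aged 1τ).
C_trough = C₀ × r = 23.79 × 0.2752 = 6.547 mg/L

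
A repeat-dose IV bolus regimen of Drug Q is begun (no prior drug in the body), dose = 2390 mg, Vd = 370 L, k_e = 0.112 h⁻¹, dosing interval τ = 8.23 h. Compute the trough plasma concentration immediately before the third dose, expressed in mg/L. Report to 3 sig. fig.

C₀ per dose = Dose / Vd = 2390 / 370 = 6.459 mg/L
Fraction remaining after one interval: r = e^(−kτ) = e^(−0.1120 × 8.23) = 0.3978
Before dose 3, 2 doses have been given (aged 1τ, 2τ).
C_trough = C₀ × (r + r²) = 6.459 × (0.3978 + 0.1582) = 3.591 mg/L

3.59 mg/L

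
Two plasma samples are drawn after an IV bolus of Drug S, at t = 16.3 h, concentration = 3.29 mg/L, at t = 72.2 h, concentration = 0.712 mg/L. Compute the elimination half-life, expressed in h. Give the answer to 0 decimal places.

25 h

k = ln(C₁/C₂) / (t₂ − t₁) = ln(3.29/0.712) / (72.2 − 16.3)
  = 1.531 / 55.90 = 0.02739 h⁻¹
t½ = ln2 / k = 0.693147 / 0.02739 = 25.31 h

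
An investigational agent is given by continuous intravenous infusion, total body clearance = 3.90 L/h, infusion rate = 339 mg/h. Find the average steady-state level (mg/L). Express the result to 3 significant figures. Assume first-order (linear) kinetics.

At steady state Css = R₀ / CL = 339 / 3.900 = 86.92 mg/L

86.9 mg/L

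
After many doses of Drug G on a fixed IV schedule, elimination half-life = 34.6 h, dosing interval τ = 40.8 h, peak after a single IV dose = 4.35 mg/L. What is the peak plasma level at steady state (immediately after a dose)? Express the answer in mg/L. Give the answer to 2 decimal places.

7.79 mg/L

k = ln2 / t½ = 0.693147 / 34.6 = 0.02003 h⁻¹
e^(−kτ) = e^(−0.02003 × 40.8) = 0.4417
Accumulation ratio R = 1 / (1 − e^(−kτ)) = 1 / (1 − 0.4417) = 1.791
Steady-state peak = C₀ × R = 4.35 × 1.791 = 7.791 mg/L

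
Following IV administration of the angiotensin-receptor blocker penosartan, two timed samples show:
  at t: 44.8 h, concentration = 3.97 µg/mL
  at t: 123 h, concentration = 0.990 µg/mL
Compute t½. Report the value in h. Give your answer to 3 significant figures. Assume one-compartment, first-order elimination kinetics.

k = ln(C₁/C₂) / (t₂ − t₁) = ln(3.97/0.990) / (123 − 44.8)
  = 1.389 / 78.20 = 0.01776 h⁻¹
t½ = ln2 / k = 0.693147 / 0.01776 = 39.03 h

39.0 h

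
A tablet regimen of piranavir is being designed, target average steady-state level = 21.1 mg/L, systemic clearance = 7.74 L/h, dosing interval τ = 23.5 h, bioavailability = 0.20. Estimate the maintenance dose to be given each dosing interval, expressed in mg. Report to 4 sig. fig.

At steady state, F × (Dose/τ) = Css × CL.
Dose = Css × CL × τ / F = 21.1 × 7.740 × 23.5 / 0.20 = 19190 mg

19190 mg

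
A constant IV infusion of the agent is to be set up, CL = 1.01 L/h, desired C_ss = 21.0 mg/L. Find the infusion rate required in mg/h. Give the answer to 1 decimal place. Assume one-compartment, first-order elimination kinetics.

21.2 mg/h

At steady state, infusion rate R₀ = Css × CL = 21.0 × 1.010 = 21.21 mg/h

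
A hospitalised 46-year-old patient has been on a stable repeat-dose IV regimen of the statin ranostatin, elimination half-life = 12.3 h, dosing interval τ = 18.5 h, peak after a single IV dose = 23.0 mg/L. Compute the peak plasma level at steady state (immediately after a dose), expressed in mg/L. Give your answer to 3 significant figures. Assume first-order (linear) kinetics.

35.5 mg/L

k = ln2 / t½ = 0.693147 / 12.3 = 0.05635 h⁻¹
e^(−kτ) = e^(−0.05635 × 18.5) = 0.3526
Accumulation ratio R = 1 / (1 − e^(−kτ)) = 1 / (1 − 0.3526) = 1.545
Steady-state peak = C₀ × R = 23.0 × 1.545 = 35.54 mg/L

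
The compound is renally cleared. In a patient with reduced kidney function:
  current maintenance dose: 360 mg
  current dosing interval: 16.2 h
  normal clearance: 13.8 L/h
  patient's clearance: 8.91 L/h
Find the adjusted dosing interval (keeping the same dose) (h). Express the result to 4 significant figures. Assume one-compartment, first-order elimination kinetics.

To keep the same average steady-state level, dosing rate must scale with clearance.
CL ratio = 8.91 / 13.8 = 0.6457
New interval (same dose) = 16.2 / 0.6457 = 25.09 h

25.09 h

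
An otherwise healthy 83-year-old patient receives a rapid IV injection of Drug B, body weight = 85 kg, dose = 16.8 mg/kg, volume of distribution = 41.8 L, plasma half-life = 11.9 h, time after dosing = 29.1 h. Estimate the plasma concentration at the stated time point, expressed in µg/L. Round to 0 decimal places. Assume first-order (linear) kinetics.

Total dose = 16.8 × 85 = 1428 mg
C₀ = Dose / Vd = 1428 / 41.8 = 34.16 mg/L
k = ln2 / t½ = 0.693147 / 11.9 = 0.05825 h⁻¹
C = C₀ · e^(−k·t) = 34.16 × e^(−0.05825 × 29.1)
  = 34.16 × 0.1836 = 6.272 mg/L
Convert: 6.272 mg/L × 1000 = 6272 µg/L

6272 µg/L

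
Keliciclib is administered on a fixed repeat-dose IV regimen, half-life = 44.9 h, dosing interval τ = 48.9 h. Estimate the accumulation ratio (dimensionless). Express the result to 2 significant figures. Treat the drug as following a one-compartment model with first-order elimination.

1.9

k = ln2 / t½ = 0.693147 / 44.9 = 0.01544 h⁻¹
e^(−kτ) = e^(−0.01544 × 48.9) = 0.4700
Accumulation ratio R = 1 / (1 − e^(−kτ)) = 1 / (1 − 0.4700) = 1.887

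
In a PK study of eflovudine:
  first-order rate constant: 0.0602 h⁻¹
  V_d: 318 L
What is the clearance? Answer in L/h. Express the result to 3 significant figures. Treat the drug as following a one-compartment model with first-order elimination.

CL = k × Vd = 0.0602 × 318 = 19.14 L/h

19.1 L/h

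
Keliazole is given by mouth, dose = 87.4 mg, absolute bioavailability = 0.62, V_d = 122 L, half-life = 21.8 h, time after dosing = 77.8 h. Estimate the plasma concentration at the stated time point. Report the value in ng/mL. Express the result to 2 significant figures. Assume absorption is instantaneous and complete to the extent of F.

Amount reaching circulation = F × Dose = 0.62 × 87.40 = 54.19 mg
C₀ = F·Dose / Vd = 54.19 / 122 = 0.4442 mg/L
k = ln2 / t½ = 0.693147 / 21.8 = 0.03180 h⁻¹
C = C₀ · e^(−k·t) = 0.4442 × e^(−0.03180 × 77.8)
  = 0.4442 × 0.08424 = 0.03742 mg/L
Convert: 0.03742 mg/L × 1000 = 37.42 ng/mL

37 ng/mL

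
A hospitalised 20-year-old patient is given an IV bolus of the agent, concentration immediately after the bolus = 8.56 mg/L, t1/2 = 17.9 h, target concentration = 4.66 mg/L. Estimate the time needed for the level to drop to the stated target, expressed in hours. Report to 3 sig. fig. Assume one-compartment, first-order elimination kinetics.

15.7 h

k = ln2 / t½ = 0.693147 / 17.9 = 0.03872 h⁻¹
t = ln(C₀ / C) / k = ln(8.560 / 4.66) / 0.03872
  = ln(1.837) / 0.03872 = 0.6081 / 0.03872 = 15.71 h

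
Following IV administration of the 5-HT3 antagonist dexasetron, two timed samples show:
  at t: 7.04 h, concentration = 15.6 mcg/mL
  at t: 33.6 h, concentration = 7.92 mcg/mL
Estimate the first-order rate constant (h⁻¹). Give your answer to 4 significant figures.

k = ln(C₁/C₂) / (t₂ − t₁) = ln(15.6/7.92) / (33.6 − 7.04)
  = 0.6779 / 26.56 = 0.02552 h⁻¹

0.02552 h⁻¹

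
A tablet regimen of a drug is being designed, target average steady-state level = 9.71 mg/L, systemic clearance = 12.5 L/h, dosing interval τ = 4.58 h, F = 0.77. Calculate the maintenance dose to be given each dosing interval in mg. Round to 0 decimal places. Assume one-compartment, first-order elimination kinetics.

At steady state, F × (Dose/τ) = Css × CL.
Dose = Css × CL × τ / F = 9.71 × 12.50 × 4.58 / 0.77 = 721.9 mg

722 mg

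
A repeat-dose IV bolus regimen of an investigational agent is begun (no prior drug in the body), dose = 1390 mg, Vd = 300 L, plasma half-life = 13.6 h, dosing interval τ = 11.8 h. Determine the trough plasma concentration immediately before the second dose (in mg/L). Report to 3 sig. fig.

2.54 mg/L

C₀ per dose = Dose / Vd = 1390 / 300 = 4.633 mg/L
k = ln2 / t½ = 0.693147 / 13.6 = 0.05097 h⁻¹
Fraction remaining after one interval: r = e^(−kτ) = e^(−0.05097 × 11.8) = 0.5480
Before dose 2, 1 dose has been given (aged 1τ).
C_trough = C₀ × r = 4.633 × 0.5480 = 2.539 mg/L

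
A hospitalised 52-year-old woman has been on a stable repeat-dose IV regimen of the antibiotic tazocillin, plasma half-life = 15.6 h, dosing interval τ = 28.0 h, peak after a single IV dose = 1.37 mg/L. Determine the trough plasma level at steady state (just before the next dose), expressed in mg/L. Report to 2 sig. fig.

0.55 mg/L

k = ln2 / t½ = 0.693147 / 15.6 = 0.04443 h⁻¹
e^(−kτ) = e^(−0.04443 × 28.0) = 0.2882
Accumulation ratio R = 1 / (1 − e^(−kτ)) = 1 / (1 − 0.2882) = 1.405
Steady-state trough = C₀ × R × e^(−kτ) = 1.37 × 1.405 × 0.2882 = 0.5547 mg/L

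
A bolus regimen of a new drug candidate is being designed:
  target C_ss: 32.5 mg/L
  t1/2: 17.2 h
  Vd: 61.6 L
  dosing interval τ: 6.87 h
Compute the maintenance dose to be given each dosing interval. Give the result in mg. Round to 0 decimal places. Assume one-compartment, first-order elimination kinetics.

k = ln2 / t½ = 0.693147 / 17.2 = 0.04030 h⁻¹
CL = k × Vd = 0.04030 × 61.6 = 2.482 L/h
At steady state, Dose/τ = Css × CL.
Dose = Css × CL × τ = 32.5 × 2.482 × 6.87 = 554.2 mg

554 mg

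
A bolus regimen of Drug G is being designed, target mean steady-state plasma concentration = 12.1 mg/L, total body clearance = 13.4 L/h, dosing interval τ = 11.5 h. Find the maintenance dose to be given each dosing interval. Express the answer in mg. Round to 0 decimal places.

At steady state, Dose/τ = Css × CL.
Dose = Css × CL × τ = 12.1 × 13.40 × 11.5 = 1865 mg

1865 mg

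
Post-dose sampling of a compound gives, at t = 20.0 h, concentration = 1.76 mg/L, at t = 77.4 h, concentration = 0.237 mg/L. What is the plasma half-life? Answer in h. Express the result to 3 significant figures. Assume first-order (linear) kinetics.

k = ln(C₁/C₂) / (t₂ − t₁) = ln(1.76/0.237) / (77.4 − 20.0)
  = 2.005 / 57.40 = 0.03493 h⁻¹
t½ = ln2 / k = 0.693147 / 0.03493 = 19.84 h

19.8 h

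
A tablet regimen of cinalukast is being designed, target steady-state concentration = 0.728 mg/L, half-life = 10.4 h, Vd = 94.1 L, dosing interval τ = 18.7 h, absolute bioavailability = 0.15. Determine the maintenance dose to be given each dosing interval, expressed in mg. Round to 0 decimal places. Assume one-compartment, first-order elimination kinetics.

569 mg

k = ln2 / t½ = 0.693147 / 10.4 = 0.06665 h⁻¹
CL = k × Vd = 0.06665 × 94.1 = 6.272 L/h
At steady state, F × (Dose/τ) = Css × CL.
Dose = Css × CL × τ / F = 0.728 × 6.272 × 18.7 / 0.15 = 569.2 mg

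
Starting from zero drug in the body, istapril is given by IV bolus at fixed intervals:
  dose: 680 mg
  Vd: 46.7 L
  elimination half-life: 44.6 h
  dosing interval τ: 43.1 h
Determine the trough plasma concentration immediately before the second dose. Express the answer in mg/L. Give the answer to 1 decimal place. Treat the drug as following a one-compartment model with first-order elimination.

7.5 mg/L

C₀ per dose = Dose / Vd = 680 / 46.7 = 14.56 mg/L
k = ln2 / t½ = 0.693147 / 44.6 = 0.01554 h⁻¹
Fraction remaining after one interval: r = e^(−kτ) = e^(−0.01554 × 43.1) = 0.5118
Before dose 2, 1 dose has been given (aged 1τ).
C_trough = C₀ × r = 14.56 × 0.5118 = 7.452 mg/L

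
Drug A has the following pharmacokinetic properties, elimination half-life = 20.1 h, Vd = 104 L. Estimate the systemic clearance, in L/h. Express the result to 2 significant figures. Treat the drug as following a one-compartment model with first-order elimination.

3.6 L/h

k = ln2 / t½ = 0.693147 / 20.1 = 0.03448 h⁻¹
CL = k × Vd = 0.03448 × 104 = 3.586 L/h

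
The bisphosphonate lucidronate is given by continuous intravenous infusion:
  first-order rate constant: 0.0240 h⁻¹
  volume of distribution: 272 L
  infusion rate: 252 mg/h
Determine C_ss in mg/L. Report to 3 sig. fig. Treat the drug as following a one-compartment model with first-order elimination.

CL = k × Vd = 0.02400 × 272 = 6.528 L/h
At steady state Css = R₀ / CL = 252 / 6.528 = 38.60 mg/L

38.6 mg/L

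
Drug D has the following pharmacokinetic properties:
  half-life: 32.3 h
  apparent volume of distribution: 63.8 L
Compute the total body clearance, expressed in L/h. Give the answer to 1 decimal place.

1.4 L/h

k = ln2 / t½ = 0.693147 / 32.3 = 0.02146 h⁻¹
CL = k × Vd = 0.02146 × 63.8 = 1.369 L/h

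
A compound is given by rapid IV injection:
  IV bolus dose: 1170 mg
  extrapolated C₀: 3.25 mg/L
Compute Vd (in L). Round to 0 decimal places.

360 L

Vd = Dose / C₀ = 1170 / 3.25 = 360.0 L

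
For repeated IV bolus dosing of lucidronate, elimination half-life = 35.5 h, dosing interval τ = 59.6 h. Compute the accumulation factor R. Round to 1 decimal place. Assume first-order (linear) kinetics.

k = ln2 / t½ = 0.693147 / 35.5 = 0.01953 h⁻¹
e^(−kτ) = e^(−0.01953 × 59.6) = 0.3122
Accumulation ratio R = 1 / (1 − e^(−kτ)) = 1 / (1 − 0.3122) = 1.454

1.5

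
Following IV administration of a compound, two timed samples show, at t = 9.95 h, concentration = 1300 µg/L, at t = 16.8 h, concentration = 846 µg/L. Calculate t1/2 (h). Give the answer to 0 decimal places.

k = ln(C₁/C₂) / (t₂ − t₁) = ln(1300/846) / (16.8 − 9.95)
  = 0.4296 / 6.850 = 0.06272 h⁻¹
t½ = ln2 / k = 0.693147 / 0.06272 = 11.05 h

11 h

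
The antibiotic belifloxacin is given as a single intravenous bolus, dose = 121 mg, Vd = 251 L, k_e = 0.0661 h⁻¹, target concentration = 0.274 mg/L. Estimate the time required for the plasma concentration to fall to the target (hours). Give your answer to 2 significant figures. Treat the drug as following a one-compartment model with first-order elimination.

C₀ = Dose / Vd = 121.0 / 251 = 0.4821 mg/L
t = ln(C₀ / C) / k = ln(0.4821 / 0.274) / 0.06610
  = ln(1.759) / 0.06610 = 0.5647 / 0.06610 = 8.543 h

8.5 h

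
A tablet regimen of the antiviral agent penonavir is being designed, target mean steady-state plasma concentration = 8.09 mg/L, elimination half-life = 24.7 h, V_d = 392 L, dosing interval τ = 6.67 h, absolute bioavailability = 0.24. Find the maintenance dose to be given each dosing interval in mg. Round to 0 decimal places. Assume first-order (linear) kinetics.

k = ln2 / t½ = 0.693147 / 24.7 = 0.02806 h⁻¹
CL = k × Vd = 0.02806 × 392 = 11.00 L/h
At steady state, F × (Dose/τ) = Css × CL.
Dose = Css × CL × τ / F = 8.09 × 11.00 × 6.67 / 0.24 = 2473 mg

2473 mg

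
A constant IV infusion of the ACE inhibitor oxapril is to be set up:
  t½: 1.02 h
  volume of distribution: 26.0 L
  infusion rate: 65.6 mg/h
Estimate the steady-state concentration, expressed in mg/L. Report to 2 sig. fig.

3.7 mg/L

k = ln2 / t½ = 0.693147 / 1.02 = 0.6796 h⁻¹
CL = k × Vd = 0.6796 × 26.0 = 17.67 L/h
At steady state Css = R₀ / CL = 65.6 / 17.67 = 3.713 mg/L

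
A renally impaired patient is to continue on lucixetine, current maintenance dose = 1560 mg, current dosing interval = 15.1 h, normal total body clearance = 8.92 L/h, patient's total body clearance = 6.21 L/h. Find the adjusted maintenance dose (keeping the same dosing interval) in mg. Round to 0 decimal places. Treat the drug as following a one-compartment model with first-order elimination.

1086 mg

To keep the same average steady-state level, dosing rate must scale with clearance.
CL ratio = 6.21 / 8.92 = 0.6962
New dose (same interval) = 1560 × 0.6962 = 1086 mg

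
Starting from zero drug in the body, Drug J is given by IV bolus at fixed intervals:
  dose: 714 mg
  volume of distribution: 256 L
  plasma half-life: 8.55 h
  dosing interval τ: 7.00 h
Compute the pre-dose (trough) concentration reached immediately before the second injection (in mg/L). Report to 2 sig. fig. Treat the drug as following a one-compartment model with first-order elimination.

1.6 mg/L

C₀ per dose = Dose / Vd = 714 / 256 = 2.789 mg/L
k = ln2 / t½ = 0.693147 / 8.55 = 0.08107 h⁻¹
Fraction remaining after one interval: r = e^(−kτ) = e^(−0.08107 × 7.00) = 0.5669
Before dose 2, 1 dose has been given (aged 1τ).
C_trough = C₀ × r = 2.789 × 0.5669 = 1.581 mg/L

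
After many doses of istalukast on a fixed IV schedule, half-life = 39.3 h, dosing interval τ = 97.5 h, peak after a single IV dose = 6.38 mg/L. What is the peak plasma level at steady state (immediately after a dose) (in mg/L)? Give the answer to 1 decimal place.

7.8 mg/L

k = ln2 / t½ = 0.693147 / 39.3 = 0.01764 h⁻¹
e^(−kτ) = e^(−0.01764 × 97.5) = 0.1791
Accumulation ratio R = 1 / (1 − e^(−kτ)) = 1 / (1 − 0.1791) = 1.218
Steady-state peak = C₀ × R = 6.38 × 1.218 = 7.771 mg/L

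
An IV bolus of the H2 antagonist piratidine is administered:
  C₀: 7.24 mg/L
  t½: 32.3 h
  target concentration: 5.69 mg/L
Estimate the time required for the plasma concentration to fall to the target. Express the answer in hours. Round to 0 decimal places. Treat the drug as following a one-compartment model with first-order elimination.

11 h

k = ln2 / t½ = 0.693147 / 32.3 = 0.02146 h⁻¹
t = ln(C₀ / C) / k = ln(7.240 / 5.69) / 0.02146
  = ln(1.272) / 0.02146 = 0.2406 / 0.02146 = 11.21 h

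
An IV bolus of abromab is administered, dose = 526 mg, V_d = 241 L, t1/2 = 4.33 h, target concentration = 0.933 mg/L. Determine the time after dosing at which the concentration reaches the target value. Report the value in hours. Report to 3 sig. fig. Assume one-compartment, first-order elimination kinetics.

5.31 h

C₀ = Dose / Vd = 526.0 / 241 = 2.183 mg/L
k = ln2 / t½ = 0.693147 / 4.33 = 0.1601 h⁻¹
t = ln(C₀ / C) / k = ln(2.183 / 0.933) / 0.1601
  = ln(2.340) / 0.1601 = 0.8502 / 0.1601 = 5.310 h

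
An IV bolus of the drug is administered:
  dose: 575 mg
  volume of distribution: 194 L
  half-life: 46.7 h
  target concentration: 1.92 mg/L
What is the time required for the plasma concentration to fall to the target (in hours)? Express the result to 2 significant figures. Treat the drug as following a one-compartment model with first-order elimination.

C₀ = Dose / Vd = 575.0 / 194 = 2.964 mg/L
k = ln2 / t½ = 0.693147 / 46.7 = 0.01484 h⁻¹
t = ln(C₀ / C) / k = ln(2.964 / 1.92) / 0.01484
  = ln(1.544) / 0.01484 = 0.4344 / 0.01484 = 29.27 h

29 h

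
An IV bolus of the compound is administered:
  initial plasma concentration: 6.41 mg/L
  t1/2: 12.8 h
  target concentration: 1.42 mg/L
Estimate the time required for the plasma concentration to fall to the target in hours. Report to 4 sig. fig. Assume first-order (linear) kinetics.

k = ln2 / t½ = 0.693147 / 12.8 = 0.05415 h⁻¹
t = ln(C₀ / C) / k = ln(6.410 / 1.42) / 0.05415
  = ln(4.514) / 0.05415 = 1.507 / 0.05415 = 27.83 h

27.83 h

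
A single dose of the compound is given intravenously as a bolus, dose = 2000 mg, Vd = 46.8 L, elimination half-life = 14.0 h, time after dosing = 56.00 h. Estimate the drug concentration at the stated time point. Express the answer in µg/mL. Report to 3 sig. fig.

2.67 µg/mL

C₀ = Dose / Vd = 2000 / 46.8 = 42.74 mg/L
k = ln2 / t½ = 0.693147 / 14.0 = 0.04951 h⁻¹
t / t½ = 56.00 / 14.0 = 4 half-lives
C = C₀ × (1/2)^4 = 42.74 × 0.06250 = 2.671 mg/L
(2.671 mg/L = 2.671 µg/mL)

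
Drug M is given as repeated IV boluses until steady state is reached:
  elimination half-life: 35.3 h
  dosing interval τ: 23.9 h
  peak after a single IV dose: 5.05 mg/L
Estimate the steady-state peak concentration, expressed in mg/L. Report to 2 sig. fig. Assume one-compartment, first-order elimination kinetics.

13 mg/L

k = ln2 / t½ = 0.693147 / 35.3 = 0.01964 h⁻¹
e^(−kτ) = e^(−0.01964 × 23.9) = 0.6254
Accumulation ratio R = 1 / (1 − e^(−kτ)) = 1 / (1 − 0.6254) = 2.670
Steady-state peak = C₀ × R = 5.05 × 2.670 = 13.48 mg/L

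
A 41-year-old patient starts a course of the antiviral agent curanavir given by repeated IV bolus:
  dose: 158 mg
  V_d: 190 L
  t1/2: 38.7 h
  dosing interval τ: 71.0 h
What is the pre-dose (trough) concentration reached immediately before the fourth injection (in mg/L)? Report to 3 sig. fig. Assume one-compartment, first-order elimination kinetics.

C₀ per dose = Dose / Vd = 158 / 190 = 0.8316 mg/L
k = ln2 / t½ = 0.693147 / 38.7 = 0.01791 h⁻¹
Fraction remaining after one interval: r = e^(−kτ) = e^(−0.01791 × 71.0) = 0.2804
Before dose 4, 3 doses have been given (aged 1τ, 2τ, 3τ).
C_trough = C₀ × (r + r² + … + r^3) = C₀ × r(1−r^3)/(1−r)
        = 0.8316 × 0.2804 × (1 − 0.02205) / (1 − 0.2804) = 0.3169 mg/L

0.317 mg/L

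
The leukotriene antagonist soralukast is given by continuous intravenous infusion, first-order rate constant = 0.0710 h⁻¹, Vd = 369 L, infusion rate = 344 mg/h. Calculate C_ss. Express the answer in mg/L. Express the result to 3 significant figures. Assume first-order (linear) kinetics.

13.1 mg/L

CL = k × Vd = 0.07100 × 369 = 26.20 L/h
At steady state Css = R₀ / CL = 344 / 26.20 = 13.13 mg/L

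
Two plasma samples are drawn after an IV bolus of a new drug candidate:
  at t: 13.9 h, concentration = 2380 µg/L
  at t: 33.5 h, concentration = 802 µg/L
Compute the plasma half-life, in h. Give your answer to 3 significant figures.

12.5 h

k = ln(C₁/C₂) / (t₂ − t₁) = ln(2380/802) / (33.5 − 13.9)
  = 1.088 / 19.60 = 0.05551 h⁻¹
t½ = ln2 / k = 0.693147 / 0.05551 = 12.49 h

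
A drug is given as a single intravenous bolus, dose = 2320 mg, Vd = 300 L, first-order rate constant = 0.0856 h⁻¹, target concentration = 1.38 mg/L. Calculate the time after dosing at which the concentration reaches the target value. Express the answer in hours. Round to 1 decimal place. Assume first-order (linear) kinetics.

20.1 h

C₀ = Dose / Vd = 2320 / 300 = 7.733 mg/L
t = ln(C₀ / C) / k = ln(7.733 / 1.38) / 0.08560
  = ln(5.604) / 0.08560 = 1.723 / 0.08560 = 20.13 h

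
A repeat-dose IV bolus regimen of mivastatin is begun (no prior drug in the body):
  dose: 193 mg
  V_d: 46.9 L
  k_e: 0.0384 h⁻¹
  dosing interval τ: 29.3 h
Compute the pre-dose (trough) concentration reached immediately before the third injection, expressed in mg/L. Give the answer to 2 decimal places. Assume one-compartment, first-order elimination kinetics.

1.77 mg/L

C₀ per dose = Dose / Vd = 193 / 46.9 = 4.115 mg/L
Fraction remaining after one interval: r = e^(−kτ) = e^(−0.03840 × 29.3) = 0.3246
Before dose 3, 2 doses have been given (aged 1τ, 2τ).
C_trough = C₀ × (r + r²) = 4.115 × (0.3246 + 0.1054) = 1.769 mg/L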